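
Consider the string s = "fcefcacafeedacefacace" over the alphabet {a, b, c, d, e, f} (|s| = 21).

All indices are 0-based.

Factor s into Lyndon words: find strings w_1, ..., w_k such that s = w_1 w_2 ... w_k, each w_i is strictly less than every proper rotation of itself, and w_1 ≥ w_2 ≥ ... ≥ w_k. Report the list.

emit factor 1: 'f' (i=0, period=1)
emit factor 2: 'cef' (i=1, period=3)
emit factor 3: 'c' (i=4, period=1)
emit factor 4: 'acafeedacef' (i=5, period=11)
emit factor 5: 'acace' (i=16, period=5)

["f", "cef", "c", "acafeedacef", "acace"]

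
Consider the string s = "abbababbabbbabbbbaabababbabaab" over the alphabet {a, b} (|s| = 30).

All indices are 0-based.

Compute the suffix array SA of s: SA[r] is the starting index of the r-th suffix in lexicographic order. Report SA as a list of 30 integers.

[27, 17, 28, 25, 18, 20, 3, 22, 0, 5, 8, 12, 29, 26, 16, 24, 19, 2, 21, 4, 7, 11, 15, 23, 1, 6, 10, 14, 9, 13]

rank→(start, suffix):
  0 → (27, 'aab')
  1 → (17, 'aabababbabaab')
  2 → (28, 'ab')
  3 → (25, 'abaab')
  4 → (18, 'abababbabaab')
  5 → (20, 'ababbabaab')
  6 → (3, 'ababbabbbabbbbaabababbabaab')
  7 → (22, 'abbabaab')
  8 → (0, 'abbababbabbbabbbbaabababbabaab')
  9 → (5, 'abbabbbabbbbaabababbabaab')
  10 → (8, 'abbbabbbbaabababbabaab')
  11 → (12, 'abbbbaabababbabaab')
  12 → (29, 'b')
  13 → (26, 'baab')
  14 → (16, 'baabababbabaab')
  15 → (24, 'babaab')
  16 → (19, 'bababbabaab')
  17 → (2, 'bababbabbbabbbbaabababbabaab')
  18 → (21, 'babbabaab')
  19 → (4, 'babbabbbabbbbaabababbabaab')
  20 → (7, 'babbbabbbbaabababbabaab')
  21 → (11, 'babbbbaabababbabaab')
  22 → (15, 'bbaabababbabaab')
  23 → (23, 'bbabaab')
  24 → (1, 'bbababbabbbabbbbaabababbabaab')
  25 → (6, 'bbabbbabbbbaabababbabaab')
  26 → (10, 'bbabbbbaabababbabaab')
  27 → (14, 'bbbaabababbabaab')
  28 → (9, 'bbbabbbbaabababbabaab')
  29 → (13, 'bbbbaabababbabaab')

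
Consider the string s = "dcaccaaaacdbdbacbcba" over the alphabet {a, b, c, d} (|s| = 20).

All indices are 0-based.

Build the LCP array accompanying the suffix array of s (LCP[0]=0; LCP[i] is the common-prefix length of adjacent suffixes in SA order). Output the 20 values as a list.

rank→(start, suffix):
  0 → (19, 'a')
  1 → (5, 'aaaacdbdbacbcba')
  2 → (6, 'aaacdbdbacbcba')
  3 → (7, 'aacdbdbacbcba')
  4 → (14, 'acbcba')
  5 → (2, 'accaaaacdbdbacbcba')
  6 → (8, 'acdbdbacbcba')
  7 → (18, 'ba')
  8 → (13, 'bacbcba')
  9 → (16, 'bcba')
  10 → (11, 'bdbacbcba')
  11 → (4, 'caaaacdbdbacbcba')
  12 → (1, 'caccaaaacdbdbacbcba')
  13 → (17, 'cba')
  14 → (15, 'cbcba')
  15 → (3, 'ccaaaacdbdbacbcba')
  16 → (9, 'cdbdbacbcba')
  17 → (12, 'dbacbcba')
  18 → (10, 'dbdbacbcba')
  19 → (0, 'dcaccaaaacdbdbacbcba')

SA = [19, 5, 6, 7, 14, 2, 8, 18, 13, 16, 11, 4, 1, 17, 15, 3, 9, 12, 10, 0]
i: (SA[i-1],SA[i]) lcp shared
  1: (19,5) 1 'a'
  2: (5,6) 3 'aaa'
  3: (6,7) 2 'aa'
  4: (7,14) 1 'a'
  5: (14,2) 2 'ac'
  6: (2,8) 2 'ac'
  7: (8,18) 0 ''
  8: (18,13) 2 'ba'
  9: (13,16) 1 'b'
  10: (16,11) 1 'b'
  11: (11,4) 0 ''
  12: (4,1) 2 'ca'
  13: (1,17) 1 'c'
  14: (17,15) 2 'cb'
  15: (15,3) 1 'c'
  16: (3,9) 1 'c'
  17: (9,12) 0 ''
  18: (12,10) 2 'db'
  19: (10,0) 1 'd'

[0, 1, 3, 2, 1, 2, 2, 0, 2, 1, 1, 0, 2, 1, 2, 1, 1, 0, 2, 1]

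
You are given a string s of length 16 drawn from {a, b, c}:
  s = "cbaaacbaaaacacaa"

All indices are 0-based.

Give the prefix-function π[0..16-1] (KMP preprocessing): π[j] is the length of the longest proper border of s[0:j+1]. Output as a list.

π[0] = 0
j=1 s[j]='b': π[1]=0 (border '')
j=2 s[j]='a': π[2]=0 (border '')
j=3 s[j]='a': π[3]=0 (border '')
j=4 s[j]='a': π[4]=0 (border '')
j=5 s[j]='c': π[5]=1 (border 'c')
j=6 s[j]='b': π[6]=2 (border 'cb')
j=7 s[j]='a': π[7]=3 (border 'cba')
j=8 s[j]='a': π[8]=4 (border 'cbaa')
j=9 s[j]='a': π[9]=5 (border 'cbaaa')
j=10 s[j]='a': k: 5→0; π[10]=0 (border '')
j=11 s[j]='c': π[11]=1 (border 'c')
j=12 s[j]='a': k: 1→0; π[12]=0 (border '')
j=13 s[j]='c': π[13]=1 (border 'c')
j=14 s[j]='a': k: 1→0; π[14]=0 (border '')
j=15 s[j]='a': π[15]=0 (border '')

[0, 0, 0, 0, 0, 1, 2, 3, 4, 5, 0, 1, 0, 1, 0, 0]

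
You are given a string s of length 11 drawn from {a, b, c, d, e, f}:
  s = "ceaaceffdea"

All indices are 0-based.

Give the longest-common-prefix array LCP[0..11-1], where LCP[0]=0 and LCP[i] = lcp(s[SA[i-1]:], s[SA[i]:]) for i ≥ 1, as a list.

[0, 1, 1, 0, 2, 0, 0, 2, 1, 0, 1]

rank | idx | suffix
   0 |  10 | a
   1 |   2 | aaceffdea
   2 |   3 | aceffdea
   3 |   0 | ceaaceffdea
   4 |   4 | ceffdea
   5 |   8 | dea
   6 |   9 | ea
   7 |   1 | eaaceffdea
   8 |   5 | effdea
   9 |   7 | fdea
  10 |   6 | ffdea

SA = [10, 2, 3, 0, 4, 8, 9, 1, 5, 7, 6]
i: (SA[i-1],SA[i]) lcp shared
  1: (10,2) 1 'a'
  2: (2,3) 1 'a'
  3: (3,0) 0 ''
  4: (0,4) 2 'ce'
  5: (4,8) 0 ''
  6: (8,9) 0 ''
  7: (9,1) 2 'ea'
  8: (1,5) 1 'e'
  9: (5,7) 0 ''
  10: (7,6) 1 'f'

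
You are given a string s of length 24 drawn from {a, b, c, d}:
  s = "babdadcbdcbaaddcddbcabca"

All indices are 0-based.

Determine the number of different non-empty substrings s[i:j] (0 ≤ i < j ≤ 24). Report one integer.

268

rank | idx | suffix
   0 |  23 | a
   1 |  11 | aaddcddbcabca
   2 |  20 | abca
   3 |   1 | abdadcbdcbaaddcddbcabca
   4 |   4 | adcbdcbaaddcddbcabca
   5 |  12 | addcddbcabca
   6 |  10 | baaddcddbcabca
   7 |   0 | babdadcbdcbaaddcddbcabca
   8 |  21 | bca
   9 |  18 | bcabca
  10 |   2 | bdadcbdcbaaddcddbcabca
  11 |   7 | bdcbaaddcddbcabca
  12 |  22 | ca
  13 |  19 | cabca
  14 |   9 | cbaaddcddbcabca
  15 |   6 | cbdcbaaddcddbcabca
  16 |  15 | cddbcabca
  17 |   3 | dadcbdcbaaddcddbcabca
  18 |  17 | dbcabca
  19 |   8 | dcbaaddcddbcabca
  20 |   5 | dcbdcbaaddcddbcabca
  21 |  14 | dcddbcabca
  22 |  16 | ddbcabca
  23 |  13 | ddcddbcabca

SA = [23, 11, 20, 1, 4, 12, 10, 0, 21, 18, 2, 7, 22, 19, 9, 6, 15, 3, 17, 8, 5, 14, 16, 13]
i: (SA[i-1],SA[i]) lcp shared
  1: (23,11) 1 'a'
  2: (11,20) 1 'a'
  3: (20,1) 2 'ab'
  4: (1,4) 1 'a'
  5: (4,12) 2 'ad'
  6: (12,10) 0 ''
  7: (10,0) 2 'ba'
  8: (0,21) 1 'b'
  9: (21,18) 3 'bca'
  10: (18,2) 1 'b'
  11: (2,7) 2 'bd'
  12: (7,22) 0 ''
  13: (22,19) 2 'ca'
  14: (19,9) 1 'c'
  15: (9,6) 2 'cb'
  16: (6,15) 1 'c'
  17: (15,3) 0 ''
  18: (3,17) 1 'd'
  19: (17,8) 1 'd'
  20: (8,5) 3 'dcb'
  21: (5,14) 2 'dc'
  22: (14,16) 1 'd'
  23: (16,13) 2 'dd'

n(n+1)/2 = 24·25/2 = 300
Σ LCP = 0 + 1 + 1 + 2 + 1 + 2 + 0 + 2 + 1 + 3 + 1 + 2 + 0 + 2 + 1 + 2 + 1 + 0 + 1 + 1 + 3 + 2 + 1 + 2 = 32
distinct = 300 − 32 = 268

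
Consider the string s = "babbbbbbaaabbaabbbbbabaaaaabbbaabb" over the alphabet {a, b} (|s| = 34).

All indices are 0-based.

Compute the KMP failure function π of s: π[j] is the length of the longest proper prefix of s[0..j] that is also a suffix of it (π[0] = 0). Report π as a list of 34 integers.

[0, 0, 1, 1, 1, 1, 1, 1, 2, 0, 0, 1, 1, 2, 0, 1, 1, 1, 1, 1, 2, 3, 2, 0, 0, 0, 0, 1, 1, 1, 2, 0, 1, 1]

π[0] = 0
j=1 s[j]='a': π[1]=0 (border '')
j=2 s[j]='b': π[2]=1 (border 'b')
j=3 s[j]='b': k: 1→0; π[3]=1 (border 'b')
j=4 s[j]='b': k: 1→0; π[4]=1 (border 'b')
j=5 s[j]='b': k: 1→0; π[5]=1 (border 'b')
j=6 s[j]='b': k: 1→0; π[6]=1 (border 'b')
j=7 s[j]='b': k: 1→0; π[7]=1 (border 'b')
j=8 s[j]='a': π[8]=2 (border 'ba')
j=9 s[j]='a': k: 2→0; π[9]=0 (border '')
j=10 s[j]='a': π[10]=0 (border '')
j=11 s[j]='b': π[11]=1 (border 'b')
j=12 s[j]='b': k: 1→0; π[12]=1 (border 'b')
j=13 s[j]='a': π[13]=2 (border 'ba')
j=14 s[j]='a': k: 2→0; π[14]=0 (border '')
j=15 s[j]='b': π[15]=1 (border 'b')
j=16 s[j]='b': k: 1→0; π[16]=1 (border 'b')
j=17 s[j]='b': k: 1→0; π[17]=1 (border 'b')
j=18 s[j]='b': k: 1→0; π[18]=1 (border 'b')
j=19 s[j]='b': k: 1→0; π[19]=1 (border 'b')
j=20 s[j]='a': π[20]=2 (border 'ba')
j=21 s[j]='b': π[21]=3 (border 'bab')
j=22 s[j]='a': k: 3→1; π[22]=2 (border 'ba')
j=23 s[j]='a': k: 2→0; π[23]=0 (border '')
j=24 s[j]='a': π[24]=0 (border '')
j=25 s[j]='a': π[25]=0 (border '')
j=26 s[j]='a': π[26]=0 (border '')
j=27 s[j]='b': π[27]=1 (border 'b')
j=28 s[j]='b': k: 1→0; π[28]=1 (border 'b')
j=29 s[j]='b': k: 1→0; π[29]=1 (border 'b')
j=30 s[j]='a': π[30]=2 (border 'ba')
j=31 s[j]='a': k: 2→0; π[31]=0 (border '')
j=32 s[j]='b': π[32]=1 (border 'b')
j=33 s[j]='b': k: 1→0; π[33]=1 (border 'b')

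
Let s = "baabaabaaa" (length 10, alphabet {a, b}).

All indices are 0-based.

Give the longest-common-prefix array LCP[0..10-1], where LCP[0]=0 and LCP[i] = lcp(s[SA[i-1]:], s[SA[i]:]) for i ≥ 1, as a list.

rank | idx | suffix
   0 |   9 | a
   1 |   8 | aa
   2 |   7 | aaa
   3 |   4 | aabaaa
   4 |   1 | aabaabaaa
   5 |   5 | abaaa
   6 |   2 | abaabaaa
   7 |   6 | baaa
   8 |   3 | baabaaa
   9 |   0 | baabaabaaa

SA = [9, 8, 7, 4, 1, 5, 2, 6, 3, 0]
rank  pair      lcp
   1  s[9:],s[8:]  1  'a'
   2  s[8:],s[7:]  2  'aa'
   3  s[7:],s[4:]  2  'aa'
   4  s[4:],s[1:]  5  'aabaa'
   5  s[1:],s[5:]  1  'a'
   6  s[5:],s[2:]  4  'abaa'
   7  s[2:],s[6:]  0  ''
   8  s[6:],s[3:]  3  'baa'
   9  s[3:],s[0:]  6  'baabaa'

[0, 1, 2, 2, 5, 1, 4, 0, 3, 6]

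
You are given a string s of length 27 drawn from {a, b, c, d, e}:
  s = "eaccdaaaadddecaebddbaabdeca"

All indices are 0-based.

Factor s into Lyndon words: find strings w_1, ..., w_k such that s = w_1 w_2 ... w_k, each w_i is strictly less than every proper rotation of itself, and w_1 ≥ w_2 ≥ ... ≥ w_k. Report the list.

["e", "accd", "aaaadddecaebddbaabdec", "a"]

emit factor 1: 'e' (i=0, period=1)
emit factor 2: 'accd' (i=1, period=4)
emit factor 3: 'aaaadddecaebddbaabdec' (i=5, period=21)
emit factor 4: 'a' (i=26, period=1)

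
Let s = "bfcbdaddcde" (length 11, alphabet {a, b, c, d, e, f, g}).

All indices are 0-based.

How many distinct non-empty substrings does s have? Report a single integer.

sorted suffixes:
  #0 SA[0]=5  'addcde'
  #1 SA[1]=3  'bdaddcde'
  #2 SA[2]=0  'bfcbdaddcde'
  #3 SA[3]=2  'cbdaddcde'
  #4 SA[4]=8  'cde'
  #5 SA[5]=4  'daddcde'
  #6 SA[6]=7  'dcde'
  #7 SA[7]=6  'ddcde'
  #8 SA[8]=9  'de'
  #9 SA[9]=10  'e'
  #10 SA[10]=1  'fcbdaddcde'

SA = [5, 3, 0, 2, 8, 4, 7, 6, 9, 10, 1]
rank  pair      lcp
   1  s[5:],s[3:]  0  ''
   2  s[3:],s[0:]  1  'b'
   3  s[0:],s[2:]  0  ''
   4  s[2:],s[8:]  1  'c'
   5  s[8:],s[4:]  0  ''
   6  s[4:],s[7:]  1  'd'
   7  s[7:],s[6:]  1  'd'
   8  s[6:],s[9:]  1  'd'
   9  s[9:],s[10:]  0  ''
  10  s[10:],s[1:]  0  ''

n(n+1)/2 = 11·12/2 = 66
Σ LCP = 0 + 0 + 1 + 0 + 1 + 0 + 1 + 1 + 1 + 0 + 0 = 5
distinct = 66 − 5 = 61

61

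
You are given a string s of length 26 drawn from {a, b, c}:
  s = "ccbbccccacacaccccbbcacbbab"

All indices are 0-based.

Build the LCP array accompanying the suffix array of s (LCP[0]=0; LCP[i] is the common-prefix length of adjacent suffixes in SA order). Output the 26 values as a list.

[0, 1, 4, 2, 2, 0, 1, 1, 2, 3, 1, 2, 0, 5, 3, 3, 1, 3, 4, 1, 2, 5, 2, 3, 3, 4]

sorted suffixes:
  #0 SA[0]=24  'ab'
  #1 SA[1]=8  'acacaccccbbcacbbab'
  #2 SA[2]=10  'acaccccbbcacbbab'
  #3 SA[3]=20  'acbbab'
  #4 SA[4]=12  'accccbbcacbbab'
  #5 SA[5]=25  'b'
  #6 SA[6]=23  'bab'
  #7 SA[7]=22  'bbab'
  #8 SA[8]=17  'bbcacbbab'
  #9 SA[9]=2  'bbccccacacaccccbbcacbbab'
  #10 SA[10]=18  'bcacbbab'
  #11 SA[11]=3  'bccccacacaccccbbcacbbab'
  #12 SA[12]=7  'cacacaccccbbcacbbab'
  #13 SA[13]=9  'cacaccccbbcacbbab'
  #14 SA[14]=19  'cacbbab'
  #15 SA[15]=11  'caccccbbcacbbab'
  #16 SA[16]=21  'cbbab'
  #17 SA[17]=16  'cbbcacbbab'
  #18 SA[18]=1  'cbbccccacacaccccbbcacbbab'
  #19 SA[19]=6  'ccacacaccccbbcacbbab'
  #20 SA[20]=15  'ccbbcacbbab'
  #21 SA[21]=0  'ccbbccccacacaccccbbcacbbab'
  #22 SA[22]=5  'cccacacaccccbbcacbbab'
  #23 SA[23]=14  'cccbbcacbbab'
  #24 SA[24]=4  'ccccacacaccccbbcacbbab'
  #25 SA[25]=13  'ccccbbcacbbab'

SA = [24, 8, 10, 20, 12, 25, 23, 22, 17, 2, 18, 3, 7, 9, 19, 11, 21, 16, 1, 6, 15, 0, 5, 14, 4, 13]
rank  pair      lcp
   1  s[24:],s[8:]  1  'a'
   2  s[8:],s[10:]  4  'acac'
   3  s[10:],s[20:]  2  'ac'
   4  s[20:],s[12:]  2  'ac'
   5  s[12:],s[25:]  0  ''
   6  s[25:],s[23:]  1  'b'
   7  s[23:],s[22:]  1  'b'
   8  s[22:],s[17:]  2  'bb'
   9  s[17:],s[2:]  3  'bbc'
  10  s[2:],s[18:]  1  'b'
  11  s[18:],s[3:]  2  'bc'
  12  s[3:],s[7:]  0  ''
  13  s[7:],s[9:]  5  'cacac'
  14  s[9:],s[19:]  3  'cac'
  15  s[19:],s[11:]  3  'cac'
  16  s[11:],s[21:]  1  'c'
  17  s[21:],s[16:]  3  'cbb'
  18  s[16:],s[1:]  4  'cbbc'
  19  s[1:],s[6:]  1  'c'
  20  s[6:],s[15:]  2  'cc'
  21  s[15:],s[0:]  5  'ccbbc'
  22  s[0:],s[5:]  2  'cc'
  23  s[5:],s[14:]  3  'ccc'
  24  s[14:],s[4:]  3  'ccc'
  25  s[4:],s[13:]  4  'cccc'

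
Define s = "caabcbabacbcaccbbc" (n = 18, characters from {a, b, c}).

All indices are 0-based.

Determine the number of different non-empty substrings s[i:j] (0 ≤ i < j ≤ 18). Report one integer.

148

rank→(start, suffix):
  0 → (1, 'aabcbabacbcaccbbc')
  1 → (6, 'abacbcaccbbc')
  2 → (2, 'abcbabacbcaccbbc')
  3 → (8, 'acbcaccbbc')
  4 → (12, 'accbbc')
  5 → (5, 'babacbcaccbbc')
  6 → (7, 'bacbcaccbbc')
  7 → (15, 'bbc')
  8 → (16, 'bc')
  9 → (10, 'bcaccbbc')
  10 → (3, 'bcbabacbcaccbbc')
  11 → (17, 'c')
  12 → (0, 'caabcbabacbcaccbbc')
  13 → (11, 'caccbbc')
  14 → (4, 'cbabacbcaccbbc')
  15 → (14, 'cbbc')
  16 → (9, 'cbcaccbbc')
  17 → (13, 'ccbbc')

SA = [1, 6, 2, 8, 12, 5, 7, 15, 16, 10, 3, 17, 0, 11, 4, 14, 9, 13]
[i] adj suffixes → lcp
  [1] 1/6 → 1 ('a')
  [2] 6/2 → 2 ('ab')
  [3] 2/8 → 1 ('a')
  [4] 8/12 → 2 ('ac')
  [5] 12/5 → 0 ('')
  [6] 5/7 → 2 ('ba')
  [7] 7/15 → 1 ('b')
  [8] 15/16 → 1 ('b')
  [9] 16/10 → 2 ('bc')
  [10] 10/3 → 2 ('bc')
  [11] 3/17 → 0 ('')
  [12] 17/0 → 1 ('c')
  [13] 0/11 → 2 ('ca')
  [14] 11/4 → 1 ('c')
  [15] 4/14 → 2 ('cb')
  [16] 14/9 → 2 ('cb')
  [17] 9/13 → 1 ('c')

n(n+1)/2 = 18·19/2 = 171
Σ LCP = 0 + 1 + 2 + 1 + 2 + 0 + 2 + 1 + 1 + 2 + 2 + 0 + 1 + 2 + 1 + 2 + 2 + 1 = 23
distinct = 171 − 23 = 148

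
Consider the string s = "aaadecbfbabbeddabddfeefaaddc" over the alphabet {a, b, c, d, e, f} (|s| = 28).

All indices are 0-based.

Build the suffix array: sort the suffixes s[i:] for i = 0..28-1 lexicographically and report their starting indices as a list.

[0, 23, 1, 9, 15, 24, 2, 8, 10, 16, 11, 6, 27, 5, 14, 26, 13, 25, 17, 3, 18, 4, 12, 20, 21, 22, 7, 19]

rank→(start, suffix):
  0 → (0, 'aaadecbfbabbeddabddfeefaaddc')
  1 → (23, 'aaddc')
  2 → (1, 'aadecbfbabbeddabddfeefaaddc')
  3 → (9, 'abbeddabddfeefaaddc')
  4 → (15, 'abddfeefaaddc')
  5 → (24, 'addc')
  6 → (2, 'adecbfbabbeddabddfeefaaddc')
  7 → (8, 'babbeddabddfeefaaddc')
  8 → (10, 'bbeddabddfeefaaddc')
  9 → (16, 'bddfeefaaddc')
  10 → (11, 'beddabddfeefaaddc')
  11 → (6, 'bfbabbeddabddfeefaaddc')
  12 → (27, 'c')
  13 → (5, 'cbfbabbeddabddfeefaaddc')
  14 → (14, 'dabddfeefaaddc')
  15 → (26, 'dc')
  16 → (13, 'ddabddfeefaaddc')
  17 → (25, 'ddc')
  18 → (17, 'ddfeefaaddc')
  19 → (3, 'decbfbabbeddabddfeefaaddc')
  20 → (18, 'dfeefaaddc')
  21 → (4, 'ecbfbabbeddabddfeefaaddc')
  22 → (12, 'eddabddfeefaaddc')
  23 → (20, 'eefaaddc')
  24 → (21, 'efaaddc')
  25 → (22, 'faaddc')
  26 → (7, 'fbabbeddabddfeefaaddc')
  27 → (19, 'feefaaddc')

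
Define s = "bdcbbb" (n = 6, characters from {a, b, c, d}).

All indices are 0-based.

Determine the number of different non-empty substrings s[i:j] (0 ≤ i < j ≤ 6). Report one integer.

17

sorted suffixes:
  #0 SA[0]=5  'b'
  #1 SA[1]=4  'bb'
  #2 SA[2]=3  'bbb'
  #3 SA[3]=0  'bdcbbb'
  #4 SA[4]=2  'cbbb'
  #5 SA[5]=1  'dcbbb'

SA = [5, 4, 3, 0, 2, 1]
[i] adj suffixes → lcp
  [1] 5/4 → 1 ('b')
  [2] 4/3 → 2 ('bb')
  [3] 3/0 → 1 ('b')
  [4] 0/2 → 0 ('')
  [5] 2/1 → 0 ('')

n(n+1)/2 = 6·7/2 = 21
Σ LCP = 0 + 1 + 2 + 1 + 0 + 0 = 4
distinct = 21 − 4 = 17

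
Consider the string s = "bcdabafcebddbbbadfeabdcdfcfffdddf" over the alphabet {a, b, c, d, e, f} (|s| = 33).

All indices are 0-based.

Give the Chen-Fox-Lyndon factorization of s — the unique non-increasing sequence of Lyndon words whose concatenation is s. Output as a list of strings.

["bcd", "abafcebddbbbadfeabdcdfcfffdddf"]

emit factor 1: 'bcd' (i=0, period=3)
emit factor 2: 'abafcebddbbbadfeabdcdfcfffdddf' (i=3, period=30)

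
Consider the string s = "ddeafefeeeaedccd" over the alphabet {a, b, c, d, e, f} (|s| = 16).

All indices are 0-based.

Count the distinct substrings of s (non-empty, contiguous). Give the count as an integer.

rank | idx | suffix
   0 |  10 | aedccd
   1 |   3 | afefeeeaedccd
   2 |  13 | ccd
   3 |  14 | cd
   4 |  15 | d
   5 |  12 | dccd
   6 |   0 | ddeafefeeeaedccd
   7 |   1 | deafefeeeaedccd
   8 |   9 | eaedccd
   9 |   2 | eafefeeeaedccd
  10 |  11 | edccd
  11 |   8 | eeaedccd
  12 |   7 | eeeaedccd
  13 |   5 | efeeeaedccd
  14 |   6 | feeeaedccd
  15 |   4 | fefeeeaedccd

SA = [10, 3, 13, 14, 15, 12, 0, 1, 9, 2, 11, 8, 7, 5, 6, 4]
[i] adj suffixes → lcp
  [1] 10/3 → 1 ('a')
  [2] 3/13 → 0 ('')
  [3] 13/14 → 1 ('c')
  [4] 14/15 → 0 ('')
  [5] 15/12 → 1 ('d')
  [6] 12/0 → 1 ('d')
  [7] 0/1 → 1 ('d')
  [8] 1/9 → 0 ('')
  [9] 9/2 → 2 ('ea')
  [10] 2/11 → 1 ('e')
  [11] 11/8 → 1 ('e')
  [12] 8/7 → 2 ('ee')
  [13] 7/5 → 1 ('e')
  [14] 5/6 → 0 ('')
  [15] 6/4 → 2 ('fe')

n(n+1)/2 = 16·17/2 = 136
Σ LCP = 0 + 1 + 0 + 1 + 0 + 1 + 1 + 1 + 0 + 2 + 1 + 1 + 2 + 1 + 0 + 2 = 14
distinct = 136 − 14 = 122

122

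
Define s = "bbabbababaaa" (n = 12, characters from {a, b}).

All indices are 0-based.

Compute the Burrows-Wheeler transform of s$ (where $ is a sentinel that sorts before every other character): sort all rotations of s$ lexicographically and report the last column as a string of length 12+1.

rank  rotation       last
    0  $bbabbababaaa  a
    1  a$bbabbababaa  a
    2  aa$bbabbababa  a
    3  aaa$bbabbabab  b
    4  abaaa$bbabbab  b
    5  ababaaa$bbabb  b
    6  abbababaaa$bb  b
    7  baaa$bbabbaba  a
    8  babaaa$bbabba  a
    9  bababaaa$bbab  b
   10  babbababaaa$b  b
   11  bbababaaa$bba  a
   12  bbabbababaaa$  $

aaabbbbaabba$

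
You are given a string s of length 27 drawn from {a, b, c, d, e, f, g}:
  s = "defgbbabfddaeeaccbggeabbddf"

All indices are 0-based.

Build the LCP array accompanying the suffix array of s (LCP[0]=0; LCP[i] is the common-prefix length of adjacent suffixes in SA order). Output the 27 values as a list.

sorted suffixes:
  #0 SA[0]=21  'abbddf'
  #1 SA[1]=6  'abfddaeeaccbggeabbddf'
  #2 SA[2]=14  'accbggeabbddf'
  #3 SA[3]=11  'aeeaccbggeabbddf'
  #4 SA[4]=5  'babfddaeeaccbggeabbddf'
  #5 SA[5]=4  'bbabfddaeeaccbggeabbddf'
  #6 SA[6]=22  'bbddf'
  #7 SA[7]=23  'bddf'
  #8 SA[8]=7  'bfddaeeaccbggeabbddf'
  #9 SA[9]=17  'bggeabbddf'
  #10 SA[10]=16  'cbggeabbddf'
  #11 SA[11]=15  'ccbggeabbddf'
  #12 SA[12]=10  'daeeaccbggeabbddf'
  #13 SA[13]=9  'ddaeeaccbggeabbddf'
  #14 SA[14]=24  'ddf'
  #15 SA[15]=0  'defgbbabfddaeeaccbggeabbddf'
  #16 SA[16]=25  'df'
  #17 SA[17]=20  'eabbddf'
  #18 SA[18]=13  'eaccbggeabbddf'
  #19 SA[19]=12  'eeaccbggeabbddf'
  #20 SA[20]=1  'efgbbabfddaeeaccbggeabbddf'
  #21 SA[21]=26  'f'
  #22 SA[22]=8  'fddaeeaccbggeabbddf'
  #23 SA[23]=2  'fgbbabfddaeeaccbggeabbddf'
  #24 SA[24]=3  'gbbabfddaeeaccbggeabbddf'
  #25 SA[25]=19  'geabbddf'
  #26 SA[26]=18  'ggeabbddf'

SA = [21, 6, 14, 11, 5, 4, 22, 23, 7, 17, 16, 15, 10, 9, 24, 0, 25, 20, 13, 12, 1, 26, 8, 2, 3, 19, 18]
[i] adj suffixes → lcp
  [1] 21/6 → 2 ('ab')
  [2] 6/14 → 1 ('a')
  [3] 14/11 → 1 ('a')
  [4] 11/5 → 0 ('')
  [5] 5/4 → 1 ('b')
  [6] 4/22 → 2 ('bb')
  [7] 22/23 → 1 ('b')
  [8] 23/7 → 1 ('b')
  [9] 7/17 → 1 ('b')
  [10] 17/16 → 0 ('')
  [11] 16/15 → 1 ('c')
  [12] 15/10 → 0 ('')
  [13] 10/9 → 1 ('d')
  [14] 9/24 → 2 ('dd')
  [15] 24/0 → 1 ('d')
  [16] 0/25 → 1 ('d')
  [17] 25/20 → 0 ('')
  [18] 20/13 → 2 ('ea')
  [19] 13/12 → 1 ('e')
  [20] 12/1 → 1 ('e')
  [21] 1/26 → 0 ('')
  [22] 26/8 → 1 ('f')
  [23] 8/2 → 1 ('f')
  [24] 2/3 → 0 ('')
  [25] 3/19 → 1 ('g')
  [26] 19/18 → 1 ('g')

[0, 2, 1, 1, 0, 1, 2, 1, 1, 1, 0, 1, 0, 1, 2, 1, 1, 0, 2, 1, 1, 0, 1, 1, 0, 1, 1]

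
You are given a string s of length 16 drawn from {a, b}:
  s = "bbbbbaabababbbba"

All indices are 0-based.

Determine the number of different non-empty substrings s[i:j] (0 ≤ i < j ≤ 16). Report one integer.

sorted suffixes:
  #0 SA[0]=15  'a'
  #1 SA[1]=5  'aabababbbba'
  #2 SA[2]=6  'abababbbba'
  #3 SA[3]=8  'ababbbba'
  #4 SA[4]=10  'abbbba'
  #5 SA[5]=14  'ba'
  #6 SA[6]=4  'baabababbbba'
  #7 SA[7]=7  'bababbbba'
  #8 SA[8]=9  'babbbba'
  #9 SA[9]=13  'bba'
  #10 SA[10]=3  'bbaabababbbba'
  #11 SA[11]=12  'bbba'
  #12 SA[12]=2  'bbbaabababbbba'
  #13 SA[13]=11  'bbbba'
  #14 SA[14]=1  'bbbbaabababbbba'
  #15 SA[15]=0  'bbbbbaabababbbba'

SA = [15, 5, 6, 8, 10, 14, 4, 7, 9, 13, 3, 12, 2, 11, 1, 0]
rank  pair      lcp
   1  s[15:],s[5:]  1  'a'
   2  s[5:],s[6:]  1  'a'
   3  s[6:],s[8:]  4  'abab'
   4  s[8:],s[10:]  2  'ab'
   5  s[10:],s[14:]  0  ''
   6  s[14:],s[4:]  2  'ba'
   7  s[4:],s[7:]  2  'ba'
   8  s[7:],s[9:]  3  'bab'
   9  s[9:],s[13:]  1  'b'
  10  s[13:],s[3:]  3  'bba'
  11  s[3:],s[12:]  2  'bb'
  12  s[12:],s[2:]  4  'bbba'
  13  s[2:],s[11:]  3  'bbb'
  14  s[11:],s[1:]  5  'bbbba'
  15  s[1:],s[0:]  4  'bbbb'

n(n+1)/2 = 16·17/2 = 136
Σ LCP = 0 + 1 + 1 + 4 + 2 + 0 + 2 + 2 + 3 + 1 + 3 + 2 + 4 + 3 + 5 + 4 = 37
distinct = 136 − 37 = 99

99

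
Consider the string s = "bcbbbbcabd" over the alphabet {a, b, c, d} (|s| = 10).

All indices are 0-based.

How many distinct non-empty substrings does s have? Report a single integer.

45

rank | idx | suffix
   0 |   7 | abd
   1 |   2 | bbbbcabd
   2 |   3 | bbbcabd
   3 |   4 | bbcabd
   4 |   5 | bcabd
   5 |   0 | bcbbbbcabd
   6 |   8 | bd
   7 |   6 | cabd
   8 |   1 | cbbbbcabd
   9 |   9 | d

SA = [7, 2, 3, 4, 5, 0, 8, 6, 1, 9]
[i] adj suffixes → lcp
  [1] 7/2 → 0 ('')
  [2] 2/3 → 3 ('bbb')
  [3] 3/4 → 2 ('bb')
  [4] 4/5 → 1 ('b')
  [5] 5/0 → 2 ('bc')
  [6] 0/8 → 1 ('b')
  [7] 8/6 → 0 ('')
  [8] 6/1 → 1 ('c')
  [9] 1/9 → 0 ('')

n(n+1)/2 = 10·11/2 = 55
Σ LCP = 0 + 0 + 3 + 2 + 1 + 2 + 1 + 0 + 1 + 0 = 10
distinct = 55 − 10 = 45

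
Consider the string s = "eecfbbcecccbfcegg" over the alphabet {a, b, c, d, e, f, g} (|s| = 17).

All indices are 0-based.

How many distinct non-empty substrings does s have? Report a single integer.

138

sorted suffixes:
  #0 SA[0]=4  'bbcecccbfcegg'
  #1 SA[1]=5  'bcecccbfcegg'
  #2 SA[2]=11  'bfcegg'
  #3 SA[3]=10  'cbfcegg'
  #4 SA[4]=9  'ccbfcegg'
  #5 SA[5]=8  'cccbfcegg'
  #6 SA[6]=6  'cecccbfcegg'
  #7 SA[7]=13  'cegg'
  #8 SA[8]=2  'cfbbcecccbfcegg'
  #9 SA[9]=7  'ecccbfcegg'
  #10 SA[10]=1  'ecfbbcecccbfcegg'
  #11 SA[11]=0  'eecfbbcecccbfcegg'
  #12 SA[12]=14  'egg'
  #13 SA[13]=3  'fbbcecccbfcegg'
  #14 SA[14]=12  'fcegg'
  #15 SA[15]=16  'g'
  #16 SA[16]=15  'gg'

SA = [4, 5, 11, 10, 9, 8, 6, 13, 2, 7, 1, 0, 14, 3, 12, 16, 15]
rank  pair      lcp
   1  s[4:],s[5:]  1  'b'
   2  s[5:],s[11:]  1  'b'
   3  s[11:],s[10:]  0  ''
   4  s[10:],s[9:]  1  'c'
   5  s[9:],s[8:]  2  'cc'
   6  s[8:],s[6:]  1  'c'
   7  s[6:],s[13:]  2  'ce'
   8  s[13:],s[2:]  1  'c'
   9  s[2:],s[7:]  0  ''
  10  s[7:],s[1:]  2  'ec'
  11  s[1:],s[0:]  1  'e'
  12  s[0:],s[14:]  1  'e'
  13  s[14:],s[3:]  0  ''
  14  s[3:],s[12:]  1  'f'
  15  s[12:],s[16:]  0  ''
  16  s[16:],s[15:]  1  'g'

n(n+1)/2 = 17·18/2 = 153
Σ LCP = 0 + 1 + 1 + 0 + 1 + 2 + 1 + 2 + 1 + 0 + 2 + 1 + 1 + 0 + 1 + 0 + 1 = 15
distinct = 153 − 15 = 138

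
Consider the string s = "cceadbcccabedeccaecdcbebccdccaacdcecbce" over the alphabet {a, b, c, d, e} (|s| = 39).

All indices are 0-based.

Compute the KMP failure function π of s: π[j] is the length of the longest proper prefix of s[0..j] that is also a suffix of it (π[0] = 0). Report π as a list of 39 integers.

π[0] = 0
j=1 s[j]='c': π[1]=1 (border 'c')
j=2 s[j]='e': k: 1→0; π[2]=0 (border '')
j=3 s[j]='a': π[3]=0 (border '')
j=4 s[j]='d': π[4]=0 (border '')
j=5 s[j]='b': π[5]=0 (border '')
j=6 s[j]='c': π[6]=1 (border 'c')
j=7 s[j]='c': π[7]=2 (border 'cc')
j=8 s[j]='c': k: 2→1; π[8]=2 (border 'cc')
j=9 s[j]='a': k: 2→1→0; π[9]=0 (border '')
j=10 s[j]='b': π[10]=0 (border '')
j=11 s[j]='e': π[11]=0 (border '')
j=12 s[j]='d': π[12]=0 (border '')
j=13 s[j]='e': π[13]=0 (border '')
j=14 s[j]='c': π[14]=1 (border 'c')
j=15 s[j]='c': π[15]=2 (border 'cc')
j=16 s[j]='a': k: 2→1→0; π[16]=0 (border '')
j=17 s[j]='e': π[17]=0 (border '')
j=18 s[j]='c': π[18]=1 (border 'c')
j=19 s[j]='d': k: 1→0; π[19]=0 (border '')
j=20 s[j]='c': π[20]=1 (border 'c')
j=21 s[j]='b': k: 1→0; π[21]=0 (border '')
j=22 s[j]='e': π[22]=0 (border '')
j=23 s[j]='b': π[23]=0 (border '')
j=24 s[j]='c': π[24]=1 (border 'c')
j=25 s[j]='c': π[25]=2 (border 'cc')
j=26 s[j]='d': k: 2→1→0; π[26]=0 (border '')
j=27 s[j]='c': π[27]=1 (border 'c')
j=28 s[j]='c': π[28]=2 (border 'cc')
j=29 s[j]='a': k: 2→1→0; π[29]=0 (border '')
j=30 s[j]='a': π[30]=0 (border '')
j=31 s[j]='c': π[31]=1 (border 'c')
j=32 s[j]='d': k: 1→0; π[32]=0 (border '')
j=33 s[j]='c': π[33]=1 (border 'c')
j=34 s[j]='e': k: 1→0; π[34]=0 (border '')
j=35 s[j]='c': π[35]=1 (border 'c')
j=36 s[j]='b': k: 1→0; π[36]=0 (border '')
j=37 s[j]='c': π[37]=1 (border 'c')
j=38 s[j]='e': k: 1→0; π[38]=0 (border '')

[0, 1, 0, 0, 0, 0, 1, 2, 2, 0, 0, 0, 0, 0, 1, 2, 0, 0, 1, 0, 1, 0, 0, 0, 1, 2, 0, 1, 2, 0, 0, 1, 0, 1, 0, 1, 0, 1, 0]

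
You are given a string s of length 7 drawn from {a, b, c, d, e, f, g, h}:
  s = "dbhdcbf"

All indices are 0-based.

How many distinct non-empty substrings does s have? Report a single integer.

rank→(start, suffix):
  0 → (5, 'bf')
  1 → (1, 'bhdcbf')
  2 → (4, 'cbf')
  3 → (0, 'dbhdcbf')
  4 → (3, 'dcbf')
  5 → (6, 'f')
  6 → (2, 'hdcbf')

SA = [5, 1, 4, 0, 3, 6, 2]
rank  pair      lcp
   1  s[5:],s[1:]  1  'b'
   2  s[1:],s[4:]  0  ''
   3  s[4:],s[0:]  0  ''
   4  s[0:],s[3:]  1  'd'
   5  s[3:],s[6:]  0  ''
   6  s[6:],s[2:]  0  ''

n(n+1)/2 = 7·8/2 = 28
Σ LCP = 0 + 1 + 0 + 0 + 1 + 0 + 0 = 2
distinct = 28 − 2 = 26

26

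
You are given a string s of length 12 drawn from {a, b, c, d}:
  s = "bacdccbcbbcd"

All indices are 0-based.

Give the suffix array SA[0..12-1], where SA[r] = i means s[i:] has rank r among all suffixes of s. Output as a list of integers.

rank | idx | suffix
   0 |   1 | acdccbcbbcd
   1 |   0 | bacdccbcbbcd
   2 |   8 | bbcd
   3 |   6 | bcbbcd
   4 |   9 | bcd
   5 |   7 | cbbcd
   6 |   5 | cbcbbcd
   7 |   4 | ccbcbbcd
   8 |  10 | cd
   9 |   2 | cdccbcbbcd
  10 |  11 | d
  11 |   3 | dccbcbbcd

[1, 0, 8, 6, 9, 7, 5, 4, 10, 2, 11, 3]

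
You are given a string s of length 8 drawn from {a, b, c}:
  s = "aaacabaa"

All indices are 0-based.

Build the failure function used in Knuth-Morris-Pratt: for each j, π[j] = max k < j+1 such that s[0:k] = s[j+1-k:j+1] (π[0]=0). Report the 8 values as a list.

π[0] = 0
j=1 s[j]='a': π[1]=1 (border 'a')
j=2 s[j]='a': π[2]=2 (border 'aa')
j=3 s[j]='c': k: 2→1→0; π[3]=0 (border '')
j=4 s[j]='a': π[4]=1 (border 'a')
j=5 s[j]='b': k: 1→0; π[5]=0 (border '')
j=6 s[j]='a': π[6]=1 (border 'a')
j=7 s[j]='a': π[7]=2 (border 'aa')

[0, 1, 2, 0, 1, 0, 1, 2]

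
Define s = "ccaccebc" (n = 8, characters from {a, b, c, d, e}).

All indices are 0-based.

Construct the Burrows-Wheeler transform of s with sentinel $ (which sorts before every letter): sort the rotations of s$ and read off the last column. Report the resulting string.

ccebc$acc

rank  rotation   last
    0  $ccaccebc  c
    1  accebc$cc  c
    2  bc$ccacce  e
    3  c$ccacceb  b
    4  caccebc$c  c
    5  ccaccebc$  $
    6  ccebc$cca  a
    7  cebc$ccac  c
    8  ebc$ccacc  c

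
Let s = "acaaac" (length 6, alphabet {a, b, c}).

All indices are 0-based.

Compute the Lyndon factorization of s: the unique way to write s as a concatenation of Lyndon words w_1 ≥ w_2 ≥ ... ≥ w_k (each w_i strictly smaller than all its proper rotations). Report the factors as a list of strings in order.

emit factor 1: 'ac' (i=0, period=2)
emit factor 2: 'aaac' (i=2, period=4)

["ac", "aaac"]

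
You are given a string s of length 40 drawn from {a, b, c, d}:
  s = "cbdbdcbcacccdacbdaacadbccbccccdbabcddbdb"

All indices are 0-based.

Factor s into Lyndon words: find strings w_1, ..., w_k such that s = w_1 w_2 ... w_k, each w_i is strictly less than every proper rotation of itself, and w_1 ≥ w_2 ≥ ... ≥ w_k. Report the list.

["c", "bdbdc", "bc", "acccd", "acbd", "aacadbccbccccdbabcddbdb"]

emit factor 1: 'c' (i=0, period=1)
emit factor 2: 'bdbdc' (i=1, period=5)
emit factor 3: 'bc' (i=6, period=2)
emit factor 4: 'acccd' (i=8, period=5)
emit factor 5: 'acbd' (i=13, period=4)
emit factor 6: 'aacadbccbccccdbabcddbdb' (i=17, period=23)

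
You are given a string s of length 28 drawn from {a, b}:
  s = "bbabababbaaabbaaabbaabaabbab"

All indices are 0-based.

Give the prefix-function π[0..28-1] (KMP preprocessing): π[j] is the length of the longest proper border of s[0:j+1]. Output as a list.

[0, 1, 0, 1, 0, 1, 0, 1, 2, 3, 0, 0, 1, 2, 3, 0, 0, 1, 2, 3, 0, 1, 0, 0, 1, 2, 3, 4]

π[0] = 0
j=1 s[j]='b': π[1]=1 (border 'b')
j=2 s[j]='a': k: 1→0; π[2]=0 (border '')
j=3 s[j]='b': π[3]=1 (border 'b')
j=4 s[j]='a': k: 1→0; π[4]=0 (border '')
j=5 s[j]='b': π[5]=1 (border 'b')
j=6 s[j]='a': k: 1→0; π[6]=0 (border '')
j=7 s[j]='b': π[7]=1 (border 'b')
j=8 s[j]='b': π[8]=2 (border 'bb')
j=9 s[j]='a': π[9]=3 (border 'bba')
j=10 s[j]='a': k: 3→0; π[10]=0 (border '')
j=11 s[j]='a': π[11]=0 (border '')
j=12 s[j]='b': π[12]=1 (border 'b')
j=13 s[j]='b': π[13]=2 (border 'bb')
j=14 s[j]='a': π[14]=3 (border 'bba')
j=15 s[j]='a': k: 3→0; π[15]=0 (border '')
j=16 s[j]='a': π[16]=0 (border '')
j=17 s[j]='b': π[17]=1 (border 'b')
j=18 s[j]='b': π[18]=2 (border 'bb')
j=19 s[j]='a': π[19]=3 (border 'bba')
j=20 s[j]='a': k: 3→0; π[20]=0 (border '')
j=21 s[j]='b': π[21]=1 (border 'b')
j=22 s[j]='a': k: 1→0; π[22]=0 (border '')
j=23 s[j]='a': π[23]=0 (border '')
j=24 s[j]='b': π[24]=1 (border 'b')
j=25 s[j]='b': π[25]=2 (border 'bb')
j=26 s[j]='a': π[26]=3 (border 'bba')
j=27 s[j]='b': π[27]=4 (border 'bbab')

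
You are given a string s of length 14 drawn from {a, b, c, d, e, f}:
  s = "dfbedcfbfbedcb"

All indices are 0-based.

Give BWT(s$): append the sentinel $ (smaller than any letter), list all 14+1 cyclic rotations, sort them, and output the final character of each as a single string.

bcfffddee$bbbdc

rank  rotation         last
    0  $dfbedcfbfbedcb  b
    1  b$dfbedcfbfbedc  c
    2  bedcb$dfbedcfbf  f
    3  bedcfbfbedcb$df  f
    4  bfbedcb$dfbedcf  f
    5  cb$dfbedcfbfbed  d
    6  cfbfbedcb$dfbed  d
    7  dcb$dfbedcfbfbe  e
    8  dcfbfbedcb$dfbe  e
    9  dfbedcfbfbedcb$  $
   10  edcb$dfbedcfbfb  b
   11  edcfbfbedcb$dfb  b
   12  fbedcb$dfbedcfb  b
   13  fbedcfbfbedcb$d  d
   14  fbfbedcb$dfbedc  c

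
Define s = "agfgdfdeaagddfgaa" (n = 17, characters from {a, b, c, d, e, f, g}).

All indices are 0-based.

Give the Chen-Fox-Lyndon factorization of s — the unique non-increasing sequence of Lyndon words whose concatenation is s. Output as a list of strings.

emit factor 1: 'agfgdfde' (i=0, period=8)
emit factor 2: 'aagddfg' (i=8, period=7)
emit factor 3: 'a' (i=15, period=1)
emit factor 4: 'a' (i=16, period=1)

["agfgdfde", "aagddfg", "a", "a"]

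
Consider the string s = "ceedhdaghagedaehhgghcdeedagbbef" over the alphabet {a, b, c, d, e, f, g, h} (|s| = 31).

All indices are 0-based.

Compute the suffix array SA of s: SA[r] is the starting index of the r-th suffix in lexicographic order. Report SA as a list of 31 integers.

[13, 25, 9, 6, 27, 28, 20, 0, 12, 24, 5, 21, 3, 11, 23, 2, 22, 1, 29, 14, 30, 26, 10, 17, 7, 18, 8, 19, 4, 16, 15]

sorted suffixes:
  #0 SA[0]=13  'aehhgghcdeedagbbef'
  #1 SA[1]=25  'agbbef'
  #2 SA[2]=9  'agedaehhgghcdeedagbbef'
  #3 SA[3]=6  'aghagedaehhgghcdeedagbbef'
  #4 SA[4]=27  'bbef'
  #5 SA[5]=28  'bef'
  #6 SA[6]=20  'cdeedagbbef'
  #7 SA[7]=0  'ceedhdaghagedaehhgghcdeedagbbef'
  #8 SA[8]=12  'daehhgghcdeedagbbef'
  #9 SA[9]=24  'dagbbef'
  #10 SA[10]=5  'daghagedaehhgghcdeedagbbef'
  #11 SA[11]=21  'deedagbbef'
  #12 SA[12]=3  'dhdaghagedaehhgghcdeedagbbef'
  #13 SA[13]=11  'edaehhgghcdeedagbbef'
  #14 SA[14]=23  'edagbbef'
  #15 SA[15]=2  'edhdaghagedaehhgghcdeedagbbef'
  #16 SA[16]=22  'eedagbbef'
  #17 SA[17]=1  'eedhdaghagedaehhgghcdeedagbbef'
  #18 SA[18]=29  'ef'
  #19 SA[19]=14  'ehhgghcdeedagbbef'
  #20 SA[20]=30  'f'
  #21 SA[21]=26  'gbbef'
  #22 SA[22]=10  'gedaehhgghcdeedagbbef'
  #23 SA[23]=17  'gghcdeedagbbef'
  #24 SA[24]=7  'ghagedaehhgghcdeedagbbef'
  #25 SA[25]=18  'ghcdeedagbbef'
  #26 SA[26]=8  'hagedaehhgghcdeedagbbef'
  #27 SA[27]=19  'hcdeedagbbef'
  #28 SA[28]=4  'hdaghagedaehhgghcdeedagbbef'
  #29 SA[29]=16  'hgghcdeedagbbef'
  #30 SA[30]=15  'hhgghcdeedagbbef'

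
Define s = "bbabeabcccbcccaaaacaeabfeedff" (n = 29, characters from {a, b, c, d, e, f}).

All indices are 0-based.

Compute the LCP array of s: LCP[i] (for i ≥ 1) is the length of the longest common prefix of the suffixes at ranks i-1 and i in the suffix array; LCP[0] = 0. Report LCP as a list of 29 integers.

sorted suffixes:
  #0 SA[0]=14  'aaaacaeabfeedff'
  #1 SA[1]=15  'aaacaeabfeedff'
  #2 SA[2]=16  'aacaeabfeedff'
  #3 SA[3]=5  'abcccbcccaaaacaeabfeedff'
  #4 SA[4]=2  'abeabcccbcccaaaacaeabfeedff'
  #5 SA[5]=21  'abfeedff'
  #6 SA[6]=17  'acaeabfeedff'
  #7 SA[7]=19  'aeabfeedff'
  #8 SA[8]=1  'babeabcccbcccaaaacaeabfeedff'
  #9 SA[9]=0  'bbabeabcccbcccaaaacaeabfeedff'
  #10 SA[10]=10  'bcccaaaacaeabfeedff'
  #11 SA[11]=6  'bcccbcccaaaacaeabfeedff'
  #12 SA[12]=3  'beabcccbcccaaaacaeabfeedff'
  #13 SA[13]=22  'bfeedff'
  #14 SA[14]=13  'caaaacaeabfeedff'
  #15 SA[15]=18  'caeabfeedff'
  #16 SA[16]=9  'cbcccaaaacaeabfeedff'
  #17 SA[17]=12  'ccaaaacaeabfeedff'
  #18 SA[18]=8  'ccbcccaaaacaeabfeedff'
  #19 SA[19]=11  'cccaaaacaeabfeedff'
  #20 SA[20]=7  'cccbcccaaaacaeabfeedff'
  #21 SA[21]=26  'dff'
  #22 SA[22]=4  'eabcccbcccaaaacaeabfeedff'
  #23 SA[23]=20  'eabfeedff'
  #24 SA[24]=25  'edff'
  #25 SA[25]=24  'eedff'
  #26 SA[26]=28  'f'
  #27 SA[27]=23  'feedff'
  #28 SA[28]=27  'ff'

SA = [14, 15, 16, 5, 2, 21, 17, 19, 1, 0, 10, 6, 3, 22, 13, 18, 9, 12, 8, 11, 7, 26, 4, 20, 25, 24, 28, 23, 27]
[i] adj suffixes → lcp
  [1] 14/15 → 3 ('aaa')
  [2] 15/16 → 2 ('aa')
  [3] 16/5 → 1 ('a')
  [4] 5/2 → 2 ('ab')
  [5] 2/21 → 2 ('ab')
  [6] 21/17 → 1 ('a')
  [7] 17/19 → 1 ('a')
  [8] 19/1 → 0 ('')
  [9] 1/0 → 1 ('b')
  [10] 0/10 → 1 ('b')
  [11] 10/6 → 4 ('bccc')
  [12] 6/3 → 1 ('b')
  [13] 3/22 → 1 ('b')
  [14] 22/13 → 0 ('')
  [15] 13/18 → 2 ('ca')
  [16] 18/9 → 1 ('c')
  [17] 9/12 → 1 ('c')
  [18] 12/8 → 2 ('cc')
  [19] 8/11 → 2 ('cc')
  [20] 11/7 → 3 ('ccc')
  [21] 7/26 → 0 ('')
  [22] 26/4 → 0 ('')
  [23] 4/20 → 3 ('eab')
  [24] 20/25 → 1 ('e')
  [25] 25/24 → 1 ('e')
  [26] 24/28 → 0 ('')
  [27] 28/23 → 1 ('f')
  [28] 23/27 → 1 ('f')

[0, 3, 2, 1, 2, 2, 1, 1, 0, 1, 1, 4, 1, 1, 0, 2, 1, 1, 2, 2, 3, 0, 0, 3, 1, 1, 0, 1, 1]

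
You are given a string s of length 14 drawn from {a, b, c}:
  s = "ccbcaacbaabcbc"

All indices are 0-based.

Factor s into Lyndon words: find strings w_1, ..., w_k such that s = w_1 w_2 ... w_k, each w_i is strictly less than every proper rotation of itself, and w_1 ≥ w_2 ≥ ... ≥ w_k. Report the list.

["c", "c", "bc", "aacb", "aabcbc"]

emit factor 1: 'c' (i=0, period=1)
emit factor 2: 'c' (i=1, period=1)
emit factor 3: 'bc' (i=2, period=2)
emit factor 4: 'aacb' (i=4, period=4)
emit factor 5: 'aabcbc' (i=8, period=6)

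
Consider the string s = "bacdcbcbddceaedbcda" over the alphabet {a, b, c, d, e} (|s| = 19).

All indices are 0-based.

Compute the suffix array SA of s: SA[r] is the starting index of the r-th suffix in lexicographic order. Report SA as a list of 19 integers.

[18, 1, 12, 0, 5, 15, 7, 4, 6, 16, 2, 10, 17, 14, 3, 9, 8, 11, 13]

sorted suffixes:
  #0 SA[0]=18  'a'
  #1 SA[1]=1  'acdcbcbddceaedbcda'
  #2 SA[2]=12  'aedbcda'
  #3 SA[3]=0  'bacdcbcbddceaedbcda'
  #4 SA[4]=5  'bcbddceaedbcda'
  #5 SA[5]=15  'bcda'
  #6 SA[6]=7  'bddceaedbcda'
  #7 SA[7]=4  'cbcbddceaedbcda'
  #8 SA[8]=6  'cbddceaedbcda'
  #9 SA[9]=16  'cda'
  #10 SA[10]=2  'cdcbcbddceaedbcda'
  #11 SA[11]=10  'ceaedbcda'
  #12 SA[12]=17  'da'
  #13 SA[13]=14  'dbcda'
  #14 SA[14]=3  'dcbcbddceaedbcda'
  #15 SA[15]=9  'dceaedbcda'
  #16 SA[16]=8  'ddceaedbcda'
  #17 SA[17]=11  'eaedbcda'
  #18 SA[18]=13  'edbcda'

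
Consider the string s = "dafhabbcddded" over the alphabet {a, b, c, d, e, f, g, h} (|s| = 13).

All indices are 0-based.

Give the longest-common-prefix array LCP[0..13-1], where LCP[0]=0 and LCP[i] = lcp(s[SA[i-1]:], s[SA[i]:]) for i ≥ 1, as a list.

sorted suffixes:
  #0 SA[0]=4  'abbcddded'
  #1 SA[1]=1  'afhabbcddded'
  #2 SA[2]=5  'bbcddded'
  #3 SA[3]=6  'bcddded'
  #4 SA[4]=7  'cddded'
  #5 SA[5]=12  'd'
  #6 SA[6]=0  'dafhabbcddded'
  #7 SA[7]=8  'ddded'
  #8 SA[8]=9  'dded'
  #9 SA[9]=10  'ded'
  #10 SA[10]=11  'ed'
  #11 SA[11]=2  'fhabbcddded'
  #12 SA[12]=3  'habbcddded'

SA = [4, 1, 5, 6, 7, 12, 0, 8, 9, 10, 11, 2, 3]
i: (SA[i-1],SA[i]) lcp shared
  1: (4,1) 1 'a'
  2: (1,5) 0 ''
  3: (5,6) 1 'b'
  4: (6,7) 0 ''
  5: (7,12) 0 ''
  6: (12,0) 1 'd'
  7: (0,8) 1 'd'
  8: (8,9) 2 'dd'
  9: (9,10) 1 'd'
  10: (10,11) 0 ''
  11: (11,2) 0 ''
  12: (2,3) 0 ''

[0, 1, 0, 1, 0, 0, 1, 1, 2, 1, 0, 0, 0]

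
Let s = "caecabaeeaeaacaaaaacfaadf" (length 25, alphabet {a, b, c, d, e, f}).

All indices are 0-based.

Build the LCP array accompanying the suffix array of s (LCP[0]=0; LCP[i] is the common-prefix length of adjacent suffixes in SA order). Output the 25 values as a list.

rank→(start, suffix):
  0 → (14, 'aaaaacfaadf')
  1 → (15, 'aaaacfaadf')
  2 → (16, 'aaacfaadf')
  3 → (11, 'aacaaaaacfaadf')
  4 → (17, 'aacfaadf')
  5 → (21, 'aadf')
  6 → (4, 'abaeeaeaacaaaaacfaadf')
  7 → (12, 'acaaaaacfaadf')
  8 → (18, 'acfaadf')
  9 → (22, 'adf')
  10 → (9, 'aeaacaaaaacfaadf')
  11 → (1, 'aecabaeeaeaacaaaaacfaadf')
  12 → (6, 'aeeaeaacaaaaacfaadf')
  13 → (5, 'baeeaeaacaaaaacfaadf')
  14 → (13, 'caaaaacfaadf')
  15 → (3, 'cabaeeaeaacaaaaacfaadf')
  16 → (0, 'caecabaeeaeaacaaaaacfaadf')
  17 → (19, 'cfaadf')
  18 → (23, 'df')
  19 → (10, 'eaacaaaaacfaadf')
  20 → (8, 'eaeaacaaaaacfaadf')
  21 → (2, 'ecabaeeaeaacaaaaacfaadf')
  22 → (7, 'eeaeaacaaaaacfaadf')
  23 → (24, 'f')
  24 → (20, 'faadf')

SA = [14, 15, 16, 11, 17, 21, 4, 12, 18, 22, 9, 1, 6, 5, 13, 3, 0, 19, 23, 10, 8, 2, 7, 24, 20]
rank  pair      lcp
   1  s[14:],s[15:]  4  'aaaa'
   2  s[15:],s[16:]  3  'aaa'
   3  s[16:],s[11:]  2  'aa'
   4  s[11:],s[17:]  3  'aac'
   5  s[17:],s[21:]  2  'aa'
   6  s[21:],s[4:]  1  'a'
   7  s[4:],s[12:]  1  'a'
   8  s[12:],s[18:]  2  'ac'
   9  s[18:],s[22:]  1  'a'
  10  s[22:],s[9:]  1  'a'
  11  s[9:],s[1:]  2  'ae'
  12  s[1:],s[6:]  2  'ae'
  13  s[6:],s[5:]  0  ''
  14  s[5:],s[13:]  0  ''
  15  s[13:],s[3:]  2  'ca'
  16  s[3:],s[0:]  2  'ca'
  17  s[0:],s[19:]  1  'c'
  18  s[19:],s[23:]  0  ''
  19  s[23:],s[10:]  0  ''
  20  s[10:],s[8:]  2  'ea'
  21  s[8:],s[2:]  1  'e'
  22  s[2:],s[7:]  1  'e'
  23  s[7:],s[24:]  0  ''
  24  s[24:],s[20:]  1  'f'

[0, 4, 3, 2, 3, 2, 1, 1, 2, 1, 1, 2, 2, 0, 0, 2, 2, 1, 0, 0, 2, 1, 1, 0, 1]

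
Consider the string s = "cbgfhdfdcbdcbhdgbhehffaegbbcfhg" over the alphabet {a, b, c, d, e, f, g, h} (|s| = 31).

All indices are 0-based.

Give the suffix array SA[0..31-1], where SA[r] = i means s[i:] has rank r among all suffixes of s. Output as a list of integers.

sorted suffixes:
  #0 SA[0]=22  'aegbbcfhg'
  #1 SA[1]=25  'bbcfhg'
  #2 SA[2]=26  'bcfhg'
  #3 SA[3]=9  'bdcbhdgbhehffaegbbcfhg'
  #4 SA[4]=1  'bgfhdfdcbdcbhdgbhehffaegbbcfhg'
  #5 SA[5]=12  'bhdgbhehffaegbbcfhg'
  #6 SA[6]=16  'bhehffaegbbcfhg'
  #7 SA[7]=8  'cbdcbhdgbhehffaegbbcfhg'
  #8 SA[8]=0  'cbgfhdfdcbdcbhdgbhehffaegbbcfhg'
  #9 SA[9]=11  'cbhdgbhehffaegbbcfhg'
  #10 SA[10]=27  'cfhg'
  #11 SA[11]=7  'dcbdcbhdgbhehffaegbbcfhg'
  #12 SA[12]=10  'dcbhdgbhehffaegbbcfhg'
  #13 SA[13]=5  'dfdcbdcbhdgbhehffaegbbcfhg'
  #14 SA[14]=14  'dgbhehffaegbbcfhg'
  #15 SA[15]=23  'egbbcfhg'
  #16 SA[16]=18  'ehffaegbbcfhg'
  #17 SA[17]=21  'faegbbcfhg'
  #18 SA[18]=6  'fdcbdcbhdgbhehffaegbbcfhg'
  #19 SA[19]=20  'ffaegbbcfhg'
  #20 SA[20]=3  'fhdfdcbdcbhdgbhehffaegbbcfhg'
  #21 SA[21]=28  'fhg'
  #22 SA[22]=30  'g'
  #23 SA[23]=24  'gbbcfhg'
  #24 SA[24]=15  'gbhehffaegbbcfhg'
  #25 SA[25]=2  'gfhdfdcbdcbhdgbhehffaegbbcfhg'
  #26 SA[26]=4  'hdfdcbdcbhdgbhehffaegbbcfhg'
  #27 SA[27]=13  'hdgbhehffaegbbcfhg'
  #28 SA[28]=17  'hehffaegbbcfhg'
  #29 SA[29]=19  'hffaegbbcfhg'
  #30 SA[30]=29  'hg'

[22, 25, 26, 9, 1, 12, 16, 8, 0, 11, 27, 7, 10, 5, 14, 23, 18, 21, 6, 20, 3, 28, 30, 24, 15, 2, 4, 13, 17, 19, 29]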